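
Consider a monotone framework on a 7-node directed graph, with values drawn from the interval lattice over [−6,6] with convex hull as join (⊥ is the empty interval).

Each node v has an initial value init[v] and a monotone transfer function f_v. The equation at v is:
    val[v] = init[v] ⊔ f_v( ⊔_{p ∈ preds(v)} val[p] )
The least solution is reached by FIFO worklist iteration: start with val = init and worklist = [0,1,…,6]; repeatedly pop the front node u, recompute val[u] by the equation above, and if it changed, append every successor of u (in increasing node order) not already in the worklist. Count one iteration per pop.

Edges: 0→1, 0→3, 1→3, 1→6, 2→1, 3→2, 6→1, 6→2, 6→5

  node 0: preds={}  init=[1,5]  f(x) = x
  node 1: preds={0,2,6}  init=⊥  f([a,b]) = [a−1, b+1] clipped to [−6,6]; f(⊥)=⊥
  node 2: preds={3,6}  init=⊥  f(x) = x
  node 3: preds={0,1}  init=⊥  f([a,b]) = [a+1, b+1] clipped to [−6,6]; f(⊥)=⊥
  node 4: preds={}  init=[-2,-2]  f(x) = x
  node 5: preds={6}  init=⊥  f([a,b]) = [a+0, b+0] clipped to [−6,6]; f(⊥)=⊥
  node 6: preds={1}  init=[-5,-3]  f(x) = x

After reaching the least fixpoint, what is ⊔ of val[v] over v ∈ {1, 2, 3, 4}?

[-6,6]

Iteration log — 11 steps:
  step 1. node 0  ⊔preds=⊥  new=[1,5]  stable
  step 2. node 1  ⊔preds=[-5,5]  new=[-6,6]  old=⊥  +wl: 
  step 3. node 2  ⊔preds=[-5,-3]  new=[-5,-3]  old=⊥  +wl: 1
  step 4. node 3  ⊔preds=[-6,6]  new=[-5,6]  old=⊥  +wl: 2
  step 5. node 4  ⊔preds=⊥  new=[-2,-2]  stable
  step 6. node 5  ⊔preds=[-5,-3]  new=[-5,-3]  old=⊥  +wl: 
  step 7. node 6  ⊔preds=[-6,6]  new=[-6,6]  old=[-5,-3]  +wl: 5
  step 8. node 1  ⊔preds=[-6,6]  new=[-6,6]  stable
  step 9. node 2  ⊔preds=[-6,6]  new=[-6,6]  old=[-5,-3]  +wl: 1
  step 10. node 5  ⊔preds=[-6,6]  new=[-6,6]  old=[-5,-3]  +wl: 
  step 11. node 1  ⊔preds=[-6,6]  new=[-6,6]  stable

Least fixpoint reached:
  node 0: [1,5]
  node 1: [-6,6]
  node 2: [-6,6]
  node 3: [-5,6]
  node 4: [-2,-2]
  node 5: [-6,6]
  node 6: [-6,6]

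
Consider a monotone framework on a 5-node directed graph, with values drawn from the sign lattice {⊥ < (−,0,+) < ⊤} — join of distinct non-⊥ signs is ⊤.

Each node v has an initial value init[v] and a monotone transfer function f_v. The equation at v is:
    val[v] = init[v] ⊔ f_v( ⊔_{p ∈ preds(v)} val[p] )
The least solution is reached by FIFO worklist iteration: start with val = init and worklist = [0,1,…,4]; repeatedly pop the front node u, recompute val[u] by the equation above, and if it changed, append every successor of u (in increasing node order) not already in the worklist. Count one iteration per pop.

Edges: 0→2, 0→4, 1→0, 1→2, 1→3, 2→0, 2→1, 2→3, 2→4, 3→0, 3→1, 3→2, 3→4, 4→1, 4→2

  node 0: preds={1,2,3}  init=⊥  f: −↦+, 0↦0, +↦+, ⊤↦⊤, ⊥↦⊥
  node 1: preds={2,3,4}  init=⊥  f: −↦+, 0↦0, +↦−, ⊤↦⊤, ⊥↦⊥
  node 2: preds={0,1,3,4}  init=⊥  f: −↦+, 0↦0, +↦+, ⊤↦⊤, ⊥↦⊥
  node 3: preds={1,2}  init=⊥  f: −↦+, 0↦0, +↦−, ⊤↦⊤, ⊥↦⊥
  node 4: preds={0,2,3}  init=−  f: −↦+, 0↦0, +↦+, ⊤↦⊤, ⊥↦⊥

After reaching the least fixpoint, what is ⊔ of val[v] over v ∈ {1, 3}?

Iteration log — 11 steps:
  step 1. node 0  ⊔preds=⊥  new=⊥  stable
  step 2. node 1  ⊔preds=−  new=+  old=⊥  +wl: 0
  step 3. node 2  ⊔preds=⊤  new=⊤  old=⊥  +wl: 1
  step 4. node 3  ⊔preds=⊤  new=⊤  old=⊥  +wl: 2
  step 5. node 4  ⊔preds=⊤  new=⊤  old=−  +wl: 
  step 6. node 0  ⊔preds=⊤  new=⊤  old=⊥  +wl: 4
  step 7. node 1  ⊔preds=⊤  new=⊤  old=+  +wl: 0,3
  step 8. node 2  ⊔preds=⊤  new=⊤  stable
  step 9. node 4  ⊔preds=⊤  new=⊤  stable
  step 10. node 0  ⊔preds=⊤  new=⊤  stable
  step 11. node 3  ⊔preds=⊤  new=⊤  stable

Least fixpoint reached:
  node 0: ⊤
  node 1: ⊤
  node 2: ⊤
  node 3: ⊤
  node 4: ⊤

⊤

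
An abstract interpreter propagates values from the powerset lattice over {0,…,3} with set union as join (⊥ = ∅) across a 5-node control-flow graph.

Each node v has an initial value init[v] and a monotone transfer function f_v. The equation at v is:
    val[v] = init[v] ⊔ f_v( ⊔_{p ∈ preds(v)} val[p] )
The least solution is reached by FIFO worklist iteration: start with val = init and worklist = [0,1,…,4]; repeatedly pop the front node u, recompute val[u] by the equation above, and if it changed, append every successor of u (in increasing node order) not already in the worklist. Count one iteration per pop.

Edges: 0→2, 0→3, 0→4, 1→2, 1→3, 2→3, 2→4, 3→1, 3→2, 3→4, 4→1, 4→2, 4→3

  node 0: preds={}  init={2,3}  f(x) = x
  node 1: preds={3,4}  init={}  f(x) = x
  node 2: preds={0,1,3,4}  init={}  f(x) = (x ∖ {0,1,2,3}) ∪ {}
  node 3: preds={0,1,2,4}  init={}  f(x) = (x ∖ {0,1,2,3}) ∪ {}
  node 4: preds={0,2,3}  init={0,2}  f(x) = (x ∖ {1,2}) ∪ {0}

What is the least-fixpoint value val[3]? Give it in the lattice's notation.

Iteration log — 8 steps:
  step 1. node 0  ⊔preds={}  new={2,3}  stable
  step 2. node 1  ⊔preds={0,2}  new={0,2}  old={}  +wl: 
  step 3. node 2  ⊔preds={0,2,3}  new={}  stable
  step 4. node 3  ⊔preds={0,2,3}  new={}  stable
  step 5. node 4  ⊔preds={2,3}  new={0,2,3}  old={0,2}  +wl: 1,2,3
  step 6. node 1  ⊔preds={0,2,3}  new={0,2,3}  old={0,2}  +wl: 
  step 7. node 2  ⊔preds={0,2,3}  new={}  stable
  step 8. node 3  ⊔preds={0,2,3}  new={}  stable

Least fixpoint reached:
  node 0: {2,3}
  node 1: {0,2,3}
  node 2: {}
  node 3: {}
  node 4: {0,2,3}

{}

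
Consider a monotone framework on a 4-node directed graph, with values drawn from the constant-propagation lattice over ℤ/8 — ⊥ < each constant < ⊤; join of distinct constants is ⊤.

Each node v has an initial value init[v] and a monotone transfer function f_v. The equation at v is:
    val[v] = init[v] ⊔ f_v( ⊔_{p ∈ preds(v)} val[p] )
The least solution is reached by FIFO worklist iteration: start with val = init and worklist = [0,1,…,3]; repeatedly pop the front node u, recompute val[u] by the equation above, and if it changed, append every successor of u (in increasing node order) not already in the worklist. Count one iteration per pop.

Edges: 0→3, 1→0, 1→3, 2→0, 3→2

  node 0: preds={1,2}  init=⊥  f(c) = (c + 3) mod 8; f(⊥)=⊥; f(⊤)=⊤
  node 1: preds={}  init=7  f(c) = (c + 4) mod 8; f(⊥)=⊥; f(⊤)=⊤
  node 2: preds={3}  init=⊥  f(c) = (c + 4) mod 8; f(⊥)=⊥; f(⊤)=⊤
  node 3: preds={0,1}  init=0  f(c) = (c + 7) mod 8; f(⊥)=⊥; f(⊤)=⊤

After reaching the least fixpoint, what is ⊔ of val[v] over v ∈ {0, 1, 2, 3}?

⊤

Trace (8 dequeues):
  [1] u=0 | in 7 | out 2 | prev ⊥ | push {}
  [2] u=1 | in ⊥ | out 7 | ==
  [3] u=2 | in 0 | out 4 | prev ⊥ | push {0}
  [4] u=3 | in ⊤ | out ⊤ | prev 0 | push {2}
  [5] u=0 | in ⊤ | out ⊤ | prev 2 | push {3}
  [6] u=2 | in ⊤ | out ⊤ | prev 4 | push {0}
  [7] u=3 | in ⊤ | out ⊤ | ==
  [8] u=0 | in ⊤ | out ⊤ | ==

Converged values:
  [0] ⊤
  [1] 7
  [2] ⊤
  [3] ⊤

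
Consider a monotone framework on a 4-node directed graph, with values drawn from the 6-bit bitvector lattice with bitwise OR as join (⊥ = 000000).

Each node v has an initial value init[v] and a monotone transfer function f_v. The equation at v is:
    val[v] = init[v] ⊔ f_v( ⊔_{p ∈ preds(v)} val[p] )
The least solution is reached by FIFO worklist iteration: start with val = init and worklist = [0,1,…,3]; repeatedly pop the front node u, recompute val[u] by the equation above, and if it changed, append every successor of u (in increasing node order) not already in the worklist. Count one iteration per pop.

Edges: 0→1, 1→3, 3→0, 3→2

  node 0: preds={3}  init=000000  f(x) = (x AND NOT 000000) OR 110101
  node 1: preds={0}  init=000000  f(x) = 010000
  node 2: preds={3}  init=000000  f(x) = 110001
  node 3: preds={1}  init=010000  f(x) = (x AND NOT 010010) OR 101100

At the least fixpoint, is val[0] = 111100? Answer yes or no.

Iteration log — 7 steps:
  step 1. node 0  ⊔preds=010000  new=110101  old=000000  +wl: 
  step 2. node 1  ⊔preds=110101  new=010000  old=000000  +wl: 
  step 3. node 2  ⊔preds=010000  new=110001  old=000000  +wl: 
  step 4. node 3  ⊔preds=010000  new=111100  old=010000  +wl: 0,2
  step 5. node 0  ⊔preds=111100  new=111101  old=110101  +wl: 1
  step 6. node 2  ⊔preds=111100  new=110001  stable
  step 7. node 1  ⊔preds=111101  new=010000  stable

Least fixpoint reached:
  node 0: 111101
  node 1: 010000
  node 2: 110001
  node 3: 111100

no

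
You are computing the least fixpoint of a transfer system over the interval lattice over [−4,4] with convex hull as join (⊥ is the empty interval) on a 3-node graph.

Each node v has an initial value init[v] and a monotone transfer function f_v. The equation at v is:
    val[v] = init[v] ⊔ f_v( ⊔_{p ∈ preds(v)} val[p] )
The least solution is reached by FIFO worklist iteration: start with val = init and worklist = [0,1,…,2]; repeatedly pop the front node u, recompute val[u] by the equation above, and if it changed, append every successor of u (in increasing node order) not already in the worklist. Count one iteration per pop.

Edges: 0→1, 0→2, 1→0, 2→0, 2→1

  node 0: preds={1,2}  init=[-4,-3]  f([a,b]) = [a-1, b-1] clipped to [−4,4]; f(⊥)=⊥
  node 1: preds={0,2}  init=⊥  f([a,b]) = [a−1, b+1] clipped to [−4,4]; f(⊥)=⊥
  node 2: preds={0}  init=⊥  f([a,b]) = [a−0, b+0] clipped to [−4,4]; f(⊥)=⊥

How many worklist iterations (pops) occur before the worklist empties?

5

Trace (5 dequeues):
  [1] u=0 | in ⊥ | out [-4,-3] | ==
  [2] u=1 | in [-4,-3] | out [-4,-2] | prev ⊥ | push {0}
  [3] u=2 | in [-4,-3] | out [-4,-3] | prev ⊥ | push {1}
  [4] u=0 | in [-4,-2] | out [-4,-3] | ==
  [5] u=1 | in [-4,-3] | out [-4,-2] | ==

Converged values:
  [0] [-4,-3]
  [1] [-4,-2]
  [2] [-4,-3]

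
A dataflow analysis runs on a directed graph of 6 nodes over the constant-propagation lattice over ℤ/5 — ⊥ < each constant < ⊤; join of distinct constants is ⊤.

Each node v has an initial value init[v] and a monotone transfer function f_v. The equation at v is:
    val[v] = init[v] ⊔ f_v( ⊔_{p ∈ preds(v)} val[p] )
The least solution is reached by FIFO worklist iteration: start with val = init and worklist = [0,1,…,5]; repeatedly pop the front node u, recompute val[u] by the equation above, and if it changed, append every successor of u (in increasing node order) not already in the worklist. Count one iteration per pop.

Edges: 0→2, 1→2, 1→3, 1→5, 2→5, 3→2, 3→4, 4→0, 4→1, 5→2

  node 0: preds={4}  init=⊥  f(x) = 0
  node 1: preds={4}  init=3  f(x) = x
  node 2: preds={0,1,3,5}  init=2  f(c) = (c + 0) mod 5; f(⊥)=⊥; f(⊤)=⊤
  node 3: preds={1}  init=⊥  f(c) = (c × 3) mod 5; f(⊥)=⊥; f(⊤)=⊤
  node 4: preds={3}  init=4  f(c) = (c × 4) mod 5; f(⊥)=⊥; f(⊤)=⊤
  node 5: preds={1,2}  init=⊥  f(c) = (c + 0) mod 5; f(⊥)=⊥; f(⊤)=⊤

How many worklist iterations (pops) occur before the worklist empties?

9

Iteration log — 9 steps:
  step 1. node 0  ⊔preds=4  new=0  old=⊥  +wl: 
  step 2. node 1  ⊔preds=4  new=⊤  old=3  +wl: 
  step 3. node 2  ⊔preds=⊤  new=⊤  old=2  +wl: 
  step 4. node 3  ⊔preds=⊤  new=⊤  old=⊥  +wl: 2
  step 5. node 4  ⊔preds=⊤  new=⊤  old=4  +wl: 0,1
  step 6. node 5  ⊔preds=⊤  new=⊤  old=⊥  +wl: 
  step 7. node 2  ⊔preds=⊤  new=⊤  stable
  step 8. node 0  ⊔preds=⊤  new=0  stable
  step 9. node 1  ⊔preds=⊤  new=⊤  stable

Least fixpoint reached:
  node 0: 0
  node 1: ⊤
  node 2: ⊤
  node 3: ⊤
  node 4: ⊤
  node 5: ⊤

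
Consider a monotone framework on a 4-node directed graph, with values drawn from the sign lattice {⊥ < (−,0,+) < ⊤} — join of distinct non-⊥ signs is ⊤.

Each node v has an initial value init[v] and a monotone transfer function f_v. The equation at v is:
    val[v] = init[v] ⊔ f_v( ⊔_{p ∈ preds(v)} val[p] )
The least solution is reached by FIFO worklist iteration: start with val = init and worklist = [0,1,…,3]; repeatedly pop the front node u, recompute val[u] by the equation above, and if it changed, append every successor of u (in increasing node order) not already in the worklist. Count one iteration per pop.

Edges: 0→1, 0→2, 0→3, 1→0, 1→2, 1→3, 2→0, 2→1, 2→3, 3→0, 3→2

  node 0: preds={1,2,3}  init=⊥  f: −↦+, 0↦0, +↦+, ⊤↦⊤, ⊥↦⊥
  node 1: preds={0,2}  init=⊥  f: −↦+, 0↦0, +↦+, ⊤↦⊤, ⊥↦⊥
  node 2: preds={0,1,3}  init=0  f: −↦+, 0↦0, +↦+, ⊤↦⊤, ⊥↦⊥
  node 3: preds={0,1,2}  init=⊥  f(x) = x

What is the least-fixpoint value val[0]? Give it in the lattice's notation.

Trace (6 dequeues):
  [1] u=0 | in 0 | out 0 | prev ⊥ | push {}
  [2] u=1 | in 0 | out 0 | prev ⊥ | push {0}
  [3] u=2 | in 0 | out 0 | ==
  [4] u=3 | in 0 | out 0 | prev ⊥ | push {2}
  [5] u=0 | in 0 | out 0 | ==
  [6] u=2 | in 0 | out 0 | ==

Converged values:
  [0] 0
  [1] 0
  [2] 0
  [3] 0

0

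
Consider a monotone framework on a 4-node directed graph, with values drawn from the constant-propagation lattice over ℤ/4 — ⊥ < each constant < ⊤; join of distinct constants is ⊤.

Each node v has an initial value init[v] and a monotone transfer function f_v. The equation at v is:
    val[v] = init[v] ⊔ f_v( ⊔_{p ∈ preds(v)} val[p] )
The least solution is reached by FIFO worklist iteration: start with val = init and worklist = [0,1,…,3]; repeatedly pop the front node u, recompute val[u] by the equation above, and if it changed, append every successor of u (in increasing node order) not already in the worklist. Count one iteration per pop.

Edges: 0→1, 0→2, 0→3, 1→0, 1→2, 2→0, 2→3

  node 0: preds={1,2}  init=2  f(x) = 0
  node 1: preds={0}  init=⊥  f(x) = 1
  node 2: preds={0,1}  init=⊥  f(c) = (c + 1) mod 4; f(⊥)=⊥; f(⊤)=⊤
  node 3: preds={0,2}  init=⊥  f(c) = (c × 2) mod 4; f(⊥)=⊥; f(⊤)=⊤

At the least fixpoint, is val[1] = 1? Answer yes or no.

Trace (5 dequeues):
  [1] u=0 | in ⊥ | out ⊤ | prev 2 | push {}
  [2] u=1 | in ⊤ | out 1 | prev ⊥ | push {0}
  [3] u=2 | in ⊤ | out ⊤ | prev ⊥ | push {}
  [4] u=3 | in ⊤ | out ⊤ | prev ⊥ | push {}
  [5] u=0 | in ⊤ | out ⊤ | ==

Converged values:
  [0] ⊤
  [1] 1
  [2] ⊤
  [3] ⊤

yes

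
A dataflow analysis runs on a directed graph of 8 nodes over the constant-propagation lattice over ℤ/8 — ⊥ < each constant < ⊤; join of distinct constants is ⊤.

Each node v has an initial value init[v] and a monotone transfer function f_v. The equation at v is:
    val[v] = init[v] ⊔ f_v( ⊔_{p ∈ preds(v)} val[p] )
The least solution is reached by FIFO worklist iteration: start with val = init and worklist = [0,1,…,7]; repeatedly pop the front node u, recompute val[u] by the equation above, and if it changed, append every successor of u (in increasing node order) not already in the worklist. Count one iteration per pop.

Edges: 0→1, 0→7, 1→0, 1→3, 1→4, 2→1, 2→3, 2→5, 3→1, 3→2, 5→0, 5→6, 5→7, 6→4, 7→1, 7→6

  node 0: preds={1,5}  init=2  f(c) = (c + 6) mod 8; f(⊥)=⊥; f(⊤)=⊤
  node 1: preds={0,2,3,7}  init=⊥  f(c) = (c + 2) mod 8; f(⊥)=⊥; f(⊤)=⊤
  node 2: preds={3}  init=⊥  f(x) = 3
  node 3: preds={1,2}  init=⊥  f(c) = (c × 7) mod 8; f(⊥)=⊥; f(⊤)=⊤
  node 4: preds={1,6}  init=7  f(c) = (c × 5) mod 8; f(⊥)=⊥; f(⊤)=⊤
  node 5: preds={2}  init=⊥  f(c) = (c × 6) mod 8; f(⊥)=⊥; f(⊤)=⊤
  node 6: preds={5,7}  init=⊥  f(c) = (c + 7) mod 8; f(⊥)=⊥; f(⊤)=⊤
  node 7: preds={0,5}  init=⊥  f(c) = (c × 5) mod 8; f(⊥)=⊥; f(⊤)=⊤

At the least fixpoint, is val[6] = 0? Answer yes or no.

no

Trace (19 dequeues):
  [1] u=0 | in ⊥ | out 2 | ==
  [2] u=1 | in 2 | out 4 | prev ⊥ | push {0}
  [3] u=2 | in ⊥ | out 3 | prev ⊥ | push {1}
  [4] u=3 | in ⊤ | out ⊤ | prev ⊥ | push {2}
  [5] u=4 | in 4 | out ⊤ | prev 7 | push {}
  [6] u=5 | in 3 | out 2 | prev ⊥ | push {}
  [7] u=6 | in 2 | out 1 | prev ⊥ | push {4}
  [8] u=7 | in 2 | out 2 | prev ⊥ | push {6}
  [9] u=0 | in ⊤ | out ⊤ | prev 2 | push {7}
  [10] u=1 | in ⊤ | out ⊤ | prev 4 | push {0,3}
  [11] u=2 | in ⊤ | out 3 | ==
  [12] u=4 | in ⊤ | out ⊤ | ==
  [13] u=6 | in 2 | out 1 | ==
  [14] u=7 | in ⊤ | out ⊤ | prev 2 | push {1,6}
  [15] u=0 | in ⊤ | out ⊤ | ==
  [16] u=3 | in ⊤ | out ⊤ | ==
  [17] u=1 | in ⊤ | out ⊤ | ==
  [18] u=6 | in ⊤ | out ⊤ | prev 1 | push {4}
  [19] u=4 | in ⊤ | out ⊤ | ==

Converged values:
  [0] ⊤
  [1] ⊤
  [2] 3
  [3] ⊤
  [4] ⊤
  [5] 2
  [6] ⊤
  [7] ⊤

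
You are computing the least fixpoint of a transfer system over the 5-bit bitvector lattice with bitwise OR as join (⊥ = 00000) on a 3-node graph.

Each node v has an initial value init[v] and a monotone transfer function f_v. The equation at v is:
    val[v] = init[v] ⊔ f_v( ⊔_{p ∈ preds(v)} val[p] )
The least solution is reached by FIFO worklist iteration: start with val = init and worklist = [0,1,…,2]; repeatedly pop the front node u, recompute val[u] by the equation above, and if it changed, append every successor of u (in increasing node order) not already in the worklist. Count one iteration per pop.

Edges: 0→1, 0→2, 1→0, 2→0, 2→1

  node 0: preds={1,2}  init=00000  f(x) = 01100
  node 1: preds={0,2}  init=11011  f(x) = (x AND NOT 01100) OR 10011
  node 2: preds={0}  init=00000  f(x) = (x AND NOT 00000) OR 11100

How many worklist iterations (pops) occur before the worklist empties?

5

Trace (5 dequeues):
  [1] u=0 | in 11011 | out 01100 | prev 00000 | push {}
  [2] u=1 | in 01100 | out 11011 | ==
  [3] u=2 | in 01100 | out 11100 | prev 00000 | push {0,1}
  [4] u=0 | in 11111 | out 01100 | ==
  [5] u=1 | in 11100 | out 11011 | ==

Converged values:
  [0] 01100
  [1] 11011
  [2] 11100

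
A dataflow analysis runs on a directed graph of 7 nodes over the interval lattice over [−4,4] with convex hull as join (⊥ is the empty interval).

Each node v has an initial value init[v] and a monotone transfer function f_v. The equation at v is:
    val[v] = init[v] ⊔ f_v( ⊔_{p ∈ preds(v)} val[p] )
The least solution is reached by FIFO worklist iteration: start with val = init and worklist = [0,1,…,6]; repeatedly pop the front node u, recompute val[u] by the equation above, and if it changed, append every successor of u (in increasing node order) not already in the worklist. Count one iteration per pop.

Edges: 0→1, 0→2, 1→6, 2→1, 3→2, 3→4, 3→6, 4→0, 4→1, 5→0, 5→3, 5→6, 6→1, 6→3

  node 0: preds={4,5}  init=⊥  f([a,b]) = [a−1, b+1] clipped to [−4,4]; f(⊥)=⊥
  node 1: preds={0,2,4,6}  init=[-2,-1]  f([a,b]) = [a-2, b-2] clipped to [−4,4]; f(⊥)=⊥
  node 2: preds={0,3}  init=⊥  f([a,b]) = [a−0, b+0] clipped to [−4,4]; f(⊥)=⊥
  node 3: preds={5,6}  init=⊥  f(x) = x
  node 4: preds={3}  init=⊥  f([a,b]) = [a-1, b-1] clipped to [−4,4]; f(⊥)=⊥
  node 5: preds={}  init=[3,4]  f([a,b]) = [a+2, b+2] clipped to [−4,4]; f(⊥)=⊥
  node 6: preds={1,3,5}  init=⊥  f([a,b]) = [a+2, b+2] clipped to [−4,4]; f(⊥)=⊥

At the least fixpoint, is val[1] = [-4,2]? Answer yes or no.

Worklist (36 pops):
  #1 pop 0: in=[3,4] → [2,4] (was ⊥); enqueue []
  #2 pop 1: in=[2,4] → [-2,2] (was [-2,-1]); enqueue []
  #3 pop 2: in=[2,4] → [2,4] (was ⊥); enqueue [1]
  #4 pop 3: in=[3,4] → [3,4] (was ⊥); enqueue [2]
  #5 pop 4: in=[3,4] → [2,3] (was ⊥); enqueue [0]
  #6 pop 5: in=⊥ → [3,4] (no change)
  #7 pop 6: in=[-2,4] → [0,4] (was ⊥); enqueue [3]
  #8 pop 1: in=[0,4] → [-2,2] (no change)
  #9 pop 2: in=[2,4] → [2,4] (no change)
  #10 pop 0: in=[2,4] → [1,4] (was [2,4]); enqueue [1,2]
  #11 pop 3: in=[0,4] → [0,4] (was [3,4]); enqueue [4,6]
  #12 pop 1: in=[0,4] → [-2,2] (no change)
  #13 pop 2: in=[0,4] → [0,4] (was [2,4]); enqueue [1]
  #14 pop 4: in=[0,4] → [-1,3] (was [2,3]); enqueue [0]
  #15 pop 6: in=[-2,4] → [0,4] (no change)
  #16 pop 1: in=[-1,4] → [-3,2] (was [-2,2]); enqueue [6]
  #17 pop 0: in=[-1,4] → [-2,4] (was [1,4]); enqueue [1,2]
  #18 pop 6: in=[-3,4] → [-1,4] (was [0,4]); enqueue [3]
  #19 pop 1: in=[-2,4] → [-4,2] (was [-3,2]); enqueue [6]
  #20 pop 2: in=[-2,4] → [-2,4] (was [0,4]); enqueue [1]
  #21 pop 3: in=[-1,4] → [-1,4] (was [0,4]); enqueue [2,4]
  #22 pop 6: in=[-4,4] → [-2,4] (was [-1,4]); enqueue [3]
  #23 pop 1: in=[-2,4] → [-4,2] (no change)
  #24 pop 2: in=[-2,4] → [-2,4] (no change)
  #25 pop 4: in=[-1,4] → [-2,3] (was [-1,3]); enqueue [0,1]
  #26 pop 3: in=[-2,4] → [-2,4] (was [-1,4]); enqueue [2,4,6]
  #27 pop 0: in=[-2,4] → [-3,4] (was [-2,4]); enqueue []
  #28 pop 1: in=[-3,4] → [-4,2] (no change)
  #29 pop 2: in=[-3,4] → [-3,4] (was [-2,4]); enqueue [1]
  #30 pop 4: in=[-2,4] → [-3,3] (was [-2,3]); enqueue [0]
  #31 pop 6: in=[-4,4] → [-2,4] (no change)
  #32 pop 1: in=[-3,4] → [-4,2] (no change)
  #33 pop 0: in=[-3,4] → [-4,4] (was [-3,4]); enqueue [1,2]
  #34 pop 1: in=[-4,4] → [-4,2] (no change)
  #35 pop 2: in=[-4,4] → [-4,4] (was [-3,4]); enqueue [1]
  #36 pop 1: in=[-4,4] → [-4,2] (no change)

Fixpoint:
  val[0] = [-4,4]
  val[1] = [-4,2]
  val[2] = [-4,4]
  val[3] = [-2,4]
  val[4] = [-3,3]
  val[5] = [3,4]
  val[6] = [-2,4]

yes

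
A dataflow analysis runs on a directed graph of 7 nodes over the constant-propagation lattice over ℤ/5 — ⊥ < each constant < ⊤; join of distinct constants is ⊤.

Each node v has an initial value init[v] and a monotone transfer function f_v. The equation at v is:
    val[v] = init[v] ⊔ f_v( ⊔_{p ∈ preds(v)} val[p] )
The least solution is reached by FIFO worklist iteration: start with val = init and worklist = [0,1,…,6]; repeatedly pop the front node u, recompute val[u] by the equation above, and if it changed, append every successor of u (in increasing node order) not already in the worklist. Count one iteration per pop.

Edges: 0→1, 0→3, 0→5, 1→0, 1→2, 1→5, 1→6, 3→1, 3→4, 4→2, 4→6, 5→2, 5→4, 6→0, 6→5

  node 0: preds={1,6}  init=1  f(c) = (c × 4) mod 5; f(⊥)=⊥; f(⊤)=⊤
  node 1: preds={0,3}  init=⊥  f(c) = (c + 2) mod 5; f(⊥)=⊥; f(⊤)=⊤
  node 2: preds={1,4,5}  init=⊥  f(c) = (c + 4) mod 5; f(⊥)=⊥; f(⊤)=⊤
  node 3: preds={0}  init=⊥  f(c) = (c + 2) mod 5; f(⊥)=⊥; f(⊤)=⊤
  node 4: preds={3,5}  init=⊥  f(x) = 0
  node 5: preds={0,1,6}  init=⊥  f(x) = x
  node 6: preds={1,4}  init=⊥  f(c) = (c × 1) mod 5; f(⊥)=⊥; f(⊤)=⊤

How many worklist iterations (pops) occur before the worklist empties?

17

Trace (17 dequeues):
  [1] u=0 | in ⊥ | out 1 | ==
  [2] u=1 | in 1 | out 3 | prev ⊥ | push {0}
  [3] u=2 | in 3 | out 2 | prev ⊥ | push {}
  [4] u=3 | in 1 | out 3 | prev ⊥ | push {1}
  [5] u=4 | in 3 | out 0 | prev ⊥ | push {2}
  [6] u=5 | in ⊤ | out ⊤ | prev ⊥ | push {4}
  [7] u=6 | in ⊤ | out ⊤ | prev ⊥ | push {5}
  [8] u=0 | in ⊤ | out ⊤ | prev 1 | push {3}
  [9] u=1 | in ⊤ | out ⊤ | prev 3 | push {0,6}
  [10] u=2 | in ⊤ | out ⊤ | prev 2 | push {}
  [11] u=4 | in ⊤ | out 0 | ==
  [12] u=5 | in ⊤ | out ⊤ | ==
  [13] u=3 | in ⊤ | out ⊤ | prev 3 | push {1,4}
  [14] u=0 | in ⊤ | out ⊤ | ==
  [15] u=6 | in ⊤ | out ⊤ | ==
  [16] u=1 | in ⊤ | out ⊤ | ==
  [17] u=4 | in ⊤ | out 0 | ==

Converged values:
  [0] ⊤
  [1] ⊤
  [2] ⊤
  [3] ⊤
  [4] 0
  [5] ⊤
  [6] ⊤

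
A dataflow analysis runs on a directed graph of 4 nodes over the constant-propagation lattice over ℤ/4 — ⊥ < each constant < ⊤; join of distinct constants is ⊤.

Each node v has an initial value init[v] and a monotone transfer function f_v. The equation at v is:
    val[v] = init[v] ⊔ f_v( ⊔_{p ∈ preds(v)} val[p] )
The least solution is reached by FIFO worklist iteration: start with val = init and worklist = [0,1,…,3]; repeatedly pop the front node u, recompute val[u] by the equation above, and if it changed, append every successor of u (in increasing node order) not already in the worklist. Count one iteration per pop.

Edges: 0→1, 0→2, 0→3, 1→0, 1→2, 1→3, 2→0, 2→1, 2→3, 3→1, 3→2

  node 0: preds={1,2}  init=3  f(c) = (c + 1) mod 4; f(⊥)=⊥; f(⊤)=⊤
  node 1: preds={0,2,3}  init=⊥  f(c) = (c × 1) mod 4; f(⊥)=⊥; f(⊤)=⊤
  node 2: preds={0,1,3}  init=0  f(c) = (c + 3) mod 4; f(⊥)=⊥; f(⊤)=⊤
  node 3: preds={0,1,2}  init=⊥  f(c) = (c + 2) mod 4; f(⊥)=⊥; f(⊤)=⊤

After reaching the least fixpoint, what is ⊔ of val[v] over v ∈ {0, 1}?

Trace (7 dequeues):
  [1] u=0 | in 0 | out ⊤ | prev 3 | push {}
  [2] u=1 | in ⊤ | out ⊤ | prev ⊥ | push {0}
  [3] u=2 | in ⊤ | out ⊤ | prev 0 | push {1}
  [4] u=3 | in ⊤ | out ⊤ | prev ⊥ | push {2}
  [5] u=0 | in ⊤ | out ⊤ | ==
  [6] u=1 | in ⊤ | out ⊤ | ==
  [7] u=2 | in ⊤ | out ⊤ | ==

Converged values:
  [0] ⊤
  [1] ⊤
  [2] ⊤
  [3] ⊤

⊤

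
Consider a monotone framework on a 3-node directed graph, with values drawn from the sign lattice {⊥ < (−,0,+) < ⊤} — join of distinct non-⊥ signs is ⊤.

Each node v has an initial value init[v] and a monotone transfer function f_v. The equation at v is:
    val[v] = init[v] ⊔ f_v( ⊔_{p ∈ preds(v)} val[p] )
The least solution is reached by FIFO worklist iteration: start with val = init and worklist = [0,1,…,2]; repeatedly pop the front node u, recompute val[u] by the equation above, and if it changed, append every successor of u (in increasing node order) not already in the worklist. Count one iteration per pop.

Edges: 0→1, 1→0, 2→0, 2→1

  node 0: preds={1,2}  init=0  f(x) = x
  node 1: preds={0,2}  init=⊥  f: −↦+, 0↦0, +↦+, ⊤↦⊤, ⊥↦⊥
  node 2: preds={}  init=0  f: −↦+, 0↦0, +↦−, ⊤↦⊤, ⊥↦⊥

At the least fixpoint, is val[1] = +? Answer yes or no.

Worklist (4 pops):
  #1 pop 0: in=0 → 0 (no change)
  #2 pop 1: in=0 → 0 (was ⊥); enqueue [0]
  #3 pop 2: in=⊥ → 0 (no change)
  #4 pop 0: in=0 → 0 (no change)

Fixpoint:
  val[0] = 0
  val[1] = 0
  val[2] = 0

no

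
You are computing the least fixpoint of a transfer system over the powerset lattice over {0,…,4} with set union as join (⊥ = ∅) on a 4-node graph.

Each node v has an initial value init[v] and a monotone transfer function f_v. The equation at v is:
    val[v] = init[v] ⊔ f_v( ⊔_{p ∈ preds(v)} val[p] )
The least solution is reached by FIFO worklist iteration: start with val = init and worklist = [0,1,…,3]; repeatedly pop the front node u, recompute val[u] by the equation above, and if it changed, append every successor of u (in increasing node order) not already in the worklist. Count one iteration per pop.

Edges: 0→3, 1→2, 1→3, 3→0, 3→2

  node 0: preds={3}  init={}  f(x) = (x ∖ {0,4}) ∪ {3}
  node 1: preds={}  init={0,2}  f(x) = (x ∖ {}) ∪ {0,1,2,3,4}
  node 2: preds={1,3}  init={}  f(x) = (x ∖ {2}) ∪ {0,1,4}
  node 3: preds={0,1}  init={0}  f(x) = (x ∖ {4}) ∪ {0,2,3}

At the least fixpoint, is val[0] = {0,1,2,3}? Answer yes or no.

Worklist (7 pops):
  #1 pop 0: in={0} → {3} (was {}); enqueue []
  #2 pop 1: in={} → {0,1,2,3,4} (was {0,2}); enqueue []
  #3 pop 2: in={0,1,2,3,4} → {0,1,3,4} (was {}); enqueue []
  #4 pop 3: in={0,1,2,3,4} → {0,1,2,3} (was {0}); enqueue [0,2]
  #5 pop 0: in={0,1,2,3} → {1,2,3} (was {3}); enqueue [3]
  #6 pop 2: in={0,1,2,3,4} → {0,1,3,4} (no change)
  #7 pop 3: in={0,1,2,3,4} → {0,1,2,3} (no change)

Fixpoint:
  val[0] = {1,2,3}
  val[1] = {0,1,2,3,4}
  val[2] = {0,1,3,4}
  val[3] = {0,1,2,3}

no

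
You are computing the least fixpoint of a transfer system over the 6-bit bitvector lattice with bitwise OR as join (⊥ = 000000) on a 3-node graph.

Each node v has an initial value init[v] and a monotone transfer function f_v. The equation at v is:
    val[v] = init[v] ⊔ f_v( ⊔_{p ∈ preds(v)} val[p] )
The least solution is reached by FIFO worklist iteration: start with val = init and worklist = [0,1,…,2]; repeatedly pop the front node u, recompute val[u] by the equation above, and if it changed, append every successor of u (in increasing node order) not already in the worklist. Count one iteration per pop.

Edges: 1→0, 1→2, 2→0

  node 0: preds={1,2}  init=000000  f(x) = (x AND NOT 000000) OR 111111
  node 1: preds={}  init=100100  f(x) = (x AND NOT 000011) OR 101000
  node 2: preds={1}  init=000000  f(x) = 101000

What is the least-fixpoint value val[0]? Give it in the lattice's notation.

Trace (4 dequeues):
  [1] u=0 | in 100100 | out 111111 | prev 000000 | push {}
  [2] u=1 | in 000000 | out 101100 | prev 100100 | push {0}
  [3] u=2 | in 101100 | out 101000 | prev 000000 | push {}
  [4] u=0 | in 101100 | out 111111 | ==

Converged values:
  [0] 111111
  [1] 101100
  [2] 101000

111111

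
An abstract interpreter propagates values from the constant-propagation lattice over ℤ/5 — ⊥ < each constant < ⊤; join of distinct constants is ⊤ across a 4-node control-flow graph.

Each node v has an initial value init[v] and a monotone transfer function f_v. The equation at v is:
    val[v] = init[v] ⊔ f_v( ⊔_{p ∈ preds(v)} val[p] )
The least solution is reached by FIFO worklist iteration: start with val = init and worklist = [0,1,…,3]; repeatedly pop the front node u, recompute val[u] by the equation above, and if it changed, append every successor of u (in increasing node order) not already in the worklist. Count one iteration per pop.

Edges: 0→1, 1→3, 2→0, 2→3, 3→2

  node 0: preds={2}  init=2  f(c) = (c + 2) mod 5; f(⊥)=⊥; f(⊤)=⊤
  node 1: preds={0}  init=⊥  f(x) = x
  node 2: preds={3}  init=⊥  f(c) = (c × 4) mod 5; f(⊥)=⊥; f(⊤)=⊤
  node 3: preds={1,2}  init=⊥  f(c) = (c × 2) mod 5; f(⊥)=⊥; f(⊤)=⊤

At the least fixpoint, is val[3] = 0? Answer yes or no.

no

Worklist (11 pops):
  #1 pop 0: in=⊥ → 2 (no change)
  #2 pop 1: in=2 → 2 (was ⊥); enqueue []
  #3 pop 2: in=⊥ → ⊥ (no change)
  #4 pop 3: in=2 → 4 (was ⊥); enqueue [2]
  #5 pop 2: in=4 → 1 (was ⊥); enqueue [0,3]
  #6 pop 0: in=1 → ⊤ (was 2); enqueue [1]
  #7 pop 3: in=⊤ → ⊤ (was 4); enqueue [2]
  #8 pop 1: in=⊤ → ⊤ (was 2); enqueue [3]
  #9 pop 2: in=⊤ → ⊤ (was 1); enqueue [0]
  #10 pop 3: in=⊤ → ⊤ (no change)
  #11 pop 0: in=⊤ → ⊤ (no change)

Fixpoint:
  val[0] = ⊤
  val[1] = ⊤
  val[2] = ⊤
  val[3] = ⊤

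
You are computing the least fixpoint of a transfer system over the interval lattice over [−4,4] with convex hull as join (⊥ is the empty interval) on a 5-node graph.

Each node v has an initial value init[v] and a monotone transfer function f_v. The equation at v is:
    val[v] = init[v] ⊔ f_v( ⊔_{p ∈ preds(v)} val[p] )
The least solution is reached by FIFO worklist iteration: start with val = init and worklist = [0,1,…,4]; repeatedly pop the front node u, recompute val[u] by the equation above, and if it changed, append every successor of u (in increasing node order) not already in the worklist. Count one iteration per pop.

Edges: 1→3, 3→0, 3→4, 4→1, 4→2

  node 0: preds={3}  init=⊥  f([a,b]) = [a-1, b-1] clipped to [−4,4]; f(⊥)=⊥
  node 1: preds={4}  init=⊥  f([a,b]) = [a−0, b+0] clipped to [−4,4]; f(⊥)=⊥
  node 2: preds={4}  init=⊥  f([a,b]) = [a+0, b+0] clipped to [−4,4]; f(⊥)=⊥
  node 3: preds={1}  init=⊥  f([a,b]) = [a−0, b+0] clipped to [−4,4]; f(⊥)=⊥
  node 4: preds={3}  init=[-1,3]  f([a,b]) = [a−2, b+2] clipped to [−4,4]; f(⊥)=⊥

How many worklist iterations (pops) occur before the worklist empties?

16

Worklist (16 pops):
  #1 pop 0: in=⊥ → ⊥ (no change)
  #2 pop 1: in=[-1,3] → [-1,3] (was ⊥); enqueue []
  #3 pop 2: in=[-1,3] → [-1,3] (was ⊥); enqueue []
  #4 pop 3: in=[-1,3] → [-1,3] (was ⊥); enqueue [0]
  #5 pop 4: in=[-1,3] → [-3,4] (was [-1,3]); enqueue [1,2]
  #6 pop 0: in=[-1,3] → [-2,2] (was ⊥); enqueue []
  #7 pop 1: in=[-3,4] → [-3,4] (was [-1,3]); enqueue [3]
  #8 pop 2: in=[-3,4] → [-3,4] (was [-1,3]); enqueue []
  #9 pop 3: in=[-3,4] → [-3,4] (was [-1,3]); enqueue [0,4]
  #10 pop 0: in=[-3,4] → [-4,3] (was [-2,2]); enqueue []
  #11 pop 4: in=[-3,4] → [-4,4] (was [-3,4]); enqueue [1,2]
  #12 pop 1: in=[-4,4] → [-4,4] (was [-3,4]); enqueue [3]
  #13 pop 2: in=[-4,4] → [-4,4] (was [-3,4]); enqueue []
  #14 pop 3: in=[-4,4] → [-4,4] (was [-3,4]); enqueue [0,4]
  #15 pop 0: in=[-4,4] → [-4,3] (no change)
  #16 pop 4: in=[-4,4] → [-4,4] (no change)

Fixpoint:
  val[0] = [-4,3]
  val[1] = [-4,4]
  val[2] = [-4,4]
  val[3] = [-4,4]
  val[4] = [-4,4]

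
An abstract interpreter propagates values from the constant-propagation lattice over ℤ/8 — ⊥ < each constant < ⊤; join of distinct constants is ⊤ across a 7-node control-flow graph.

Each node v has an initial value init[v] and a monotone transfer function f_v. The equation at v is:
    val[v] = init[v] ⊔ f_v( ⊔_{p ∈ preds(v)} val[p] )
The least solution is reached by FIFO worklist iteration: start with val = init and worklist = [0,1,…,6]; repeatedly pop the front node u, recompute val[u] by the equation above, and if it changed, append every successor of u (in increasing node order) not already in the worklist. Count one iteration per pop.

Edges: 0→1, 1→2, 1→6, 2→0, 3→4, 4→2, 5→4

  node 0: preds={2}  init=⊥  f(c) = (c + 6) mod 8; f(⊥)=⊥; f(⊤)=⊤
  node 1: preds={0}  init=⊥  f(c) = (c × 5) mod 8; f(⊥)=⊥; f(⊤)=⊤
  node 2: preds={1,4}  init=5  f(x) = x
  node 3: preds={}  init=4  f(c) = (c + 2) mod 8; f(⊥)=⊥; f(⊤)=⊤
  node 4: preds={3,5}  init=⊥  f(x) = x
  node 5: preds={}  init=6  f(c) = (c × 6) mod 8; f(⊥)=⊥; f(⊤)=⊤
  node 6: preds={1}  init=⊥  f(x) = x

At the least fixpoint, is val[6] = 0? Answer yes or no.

Trace (12 dequeues):
  [1] u=0 | in 5 | out 3 | prev ⊥ | push {}
  [2] u=1 | in 3 | out 7 | prev ⊥ | push {}
  [3] u=2 | in 7 | out ⊤ | prev 5 | push {0}
  [4] u=3 | in ⊥ | out 4 | ==
  [5] u=4 | in ⊤ | out ⊤ | prev ⊥ | push {2}
  [6] u=5 | in ⊥ | out 6 | ==
  [7] u=6 | in 7 | out 7 | prev ⊥ | push {}
  [8] u=0 | in ⊤ | out ⊤ | prev 3 | push {1}
  [9] u=2 | in ⊤ | out ⊤ | ==
  [10] u=1 | in ⊤ | out ⊤ | prev 7 | push {2,6}
  [11] u=2 | in ⊤ | out ⊤ | ==
  [12] u=6 | in ⊤ | out ⊤ | prev 7 | push {}

Converged values:
  [0] ⊤
  [1] ⊤
  [2] ⊤
  [3] 4
  [4] ⊤
  [5] 6
  [6] ⊤

no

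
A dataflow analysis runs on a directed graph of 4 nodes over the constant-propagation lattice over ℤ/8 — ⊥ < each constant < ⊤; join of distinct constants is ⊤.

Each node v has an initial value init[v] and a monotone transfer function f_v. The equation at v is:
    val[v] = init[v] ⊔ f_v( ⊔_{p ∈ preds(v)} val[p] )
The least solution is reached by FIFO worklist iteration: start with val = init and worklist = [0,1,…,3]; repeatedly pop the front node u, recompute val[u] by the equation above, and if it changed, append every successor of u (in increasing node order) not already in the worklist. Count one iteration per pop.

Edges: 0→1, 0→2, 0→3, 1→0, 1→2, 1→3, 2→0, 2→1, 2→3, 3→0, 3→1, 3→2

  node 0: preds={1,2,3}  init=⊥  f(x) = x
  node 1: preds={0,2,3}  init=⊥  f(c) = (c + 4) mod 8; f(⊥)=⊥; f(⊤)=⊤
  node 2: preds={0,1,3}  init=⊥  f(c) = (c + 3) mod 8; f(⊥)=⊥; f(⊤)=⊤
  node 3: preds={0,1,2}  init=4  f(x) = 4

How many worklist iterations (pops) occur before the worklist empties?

Trace (9 dequeues):
  [1] u=0 | in 4 | out 4 | prev ⊥ | push {}
  [2] u=1 | in 4 | out 0 | prev ⊥ | push {0}
  [3] u=2 | in ⊤ | out ⊤ | prev ⊥ | push {1}
  [4] u=3 | in ⊤ | out 4 | ==
  [5] u=0 | in ⊤ | out ⊤ | prev 4 | push {2,3}
  [6] u=1 | in ⊤ | out ⊤ | prev 0 | push {0}
  [7] u=2 | in ⊤ | out ⊤ | ==
  [8] u=3 | in ⊤ | out 4 | ==
  [9] u=0 | in ⊤ | out ⊤ | ==

Converged values:
  [0] ⊤
  [1] ⊤
  [2] ⊤
  [3] 4

9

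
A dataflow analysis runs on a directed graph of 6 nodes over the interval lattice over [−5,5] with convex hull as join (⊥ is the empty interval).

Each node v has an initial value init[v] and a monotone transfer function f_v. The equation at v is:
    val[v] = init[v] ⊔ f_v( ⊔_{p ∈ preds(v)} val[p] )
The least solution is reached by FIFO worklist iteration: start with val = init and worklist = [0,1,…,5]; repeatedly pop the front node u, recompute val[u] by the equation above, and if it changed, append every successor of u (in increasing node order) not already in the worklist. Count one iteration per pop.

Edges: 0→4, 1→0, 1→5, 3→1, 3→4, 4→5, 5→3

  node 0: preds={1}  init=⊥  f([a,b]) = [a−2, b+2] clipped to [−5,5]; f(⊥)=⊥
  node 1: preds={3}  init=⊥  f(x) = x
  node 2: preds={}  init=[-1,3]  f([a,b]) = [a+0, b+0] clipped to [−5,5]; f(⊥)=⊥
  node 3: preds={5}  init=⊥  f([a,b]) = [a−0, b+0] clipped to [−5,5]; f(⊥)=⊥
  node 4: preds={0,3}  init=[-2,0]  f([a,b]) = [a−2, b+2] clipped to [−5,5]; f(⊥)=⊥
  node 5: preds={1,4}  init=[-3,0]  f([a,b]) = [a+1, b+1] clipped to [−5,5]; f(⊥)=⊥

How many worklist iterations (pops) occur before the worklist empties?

20

Iteration log — 20 steps:
  step 1. node 0  ⊔preds=⊥  new=⊥  stable
  step 2. node 1  ⊔preds=⊥  new=⊥  stable
  step 3. node 2  ⊔preds=⊥  new=[-1,3]  stable
  step 4. node 3  ⊔preds=[-3,0]  new=[-3,0]  old=⊥  +wl: 1
  step 5. node 4  ⊔preds=[-3,0]  new=[-5,2]  old=[-2,0]  +wl: 
  step 6. node 5  ⊔preds=[-5,2]  new=[-4,3]  old=[-3,0]  +wl: 3
  step 7. node 1  ⊔preds=[-3,0]  new=[-3,0]  old=⊥  +wl: 0,5
  step 8. node 3  ⊔preds=[-4,3]  new=[-4,3]  old=[-3,0]  +wl: 1,4
  step 9. node 0  ⊔preds=[-3,0]  new=[-5,2]  old=⊥  +wl: 
  step 10. node 5  ⊔preds=[-5,2]  new=[-4,3]  stable
  step 11. node 1  ⊔preds=[-4,3]  new=[-4,3]  old=[-3,0]  +wl: 0,5
  step 12. node 4  ⊔preds=[-5,3]  new=[-5,5]  old=[-5,2]  +wl: 
  step 13. node 0  ⊔preds=[-4,3]  new=[-5,5]  old=[-5,2]  +wl: 4
  step 14. node 5  ⊔preds=[-5,5]  new=[-4,5]  old=[-4,3]  +wl: 3
  step 15. node 4  ⊔preds=[-5,5]  new=[-5,5]  stable
  step 16. node 3  ⊔preds=[-4,5]  new=[-4,5]  old=[-4,3]  +wl: 1,4
  step 17. node 1  ⊔preds=[-4,5]  new=[-4,5]  old=[-4,3]  +wl: 0,5
  step 18. node 4  ⊔preds=[-5,5]  new=[-5,5]  stable
  step 19. node 0  ⊔preds=[-4,5]  new=[-5,5]  stable
  step 20. node 5  ⊔preds=[-5,5]  new=[-4,5]  stable

Least fixpoint reached:
  node 0: [-5,5]
  node 1: [-4,5]
  node 2: [-1,3]
  node 3: [-4,5]
  node 4: [-5,5]
  node 5: [-4,5]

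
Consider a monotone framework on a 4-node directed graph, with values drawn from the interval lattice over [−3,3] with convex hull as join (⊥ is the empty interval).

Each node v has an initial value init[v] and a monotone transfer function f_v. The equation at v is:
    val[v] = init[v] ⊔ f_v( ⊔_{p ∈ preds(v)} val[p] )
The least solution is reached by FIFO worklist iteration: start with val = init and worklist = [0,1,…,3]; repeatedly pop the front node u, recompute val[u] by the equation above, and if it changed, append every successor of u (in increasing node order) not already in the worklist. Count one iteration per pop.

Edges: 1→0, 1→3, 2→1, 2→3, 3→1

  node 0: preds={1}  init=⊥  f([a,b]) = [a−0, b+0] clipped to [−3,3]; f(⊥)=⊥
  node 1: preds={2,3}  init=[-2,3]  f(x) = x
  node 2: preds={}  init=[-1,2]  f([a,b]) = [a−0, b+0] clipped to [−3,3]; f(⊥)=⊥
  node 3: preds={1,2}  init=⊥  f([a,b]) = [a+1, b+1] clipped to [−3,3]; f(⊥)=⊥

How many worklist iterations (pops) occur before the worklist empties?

5

Iteration log — 5 steps:
  step 1. node 0  ⊔preds=[-2,3]  new=[-2,3]  old=⊥  +wl: 
  step 2. node 1  ⊔preds=[-1,2]  new=[-2,3]  stable
  step 3. node 2  ⊔preds=⊥  new=[-1,2]  stable
  step 4. node 3  ⊔preds=[-2,3]  new=[-1,3]  old=⊥  +wl: 1
  step 5. node 1  ⊔preds=[-1,3]  new=[-2,3]  stable

Least fixpoint reached:
  node 0: [-2,3]
  node 1: [-2,3]
  node 2: [-1,2]
  node 3: [-1,3]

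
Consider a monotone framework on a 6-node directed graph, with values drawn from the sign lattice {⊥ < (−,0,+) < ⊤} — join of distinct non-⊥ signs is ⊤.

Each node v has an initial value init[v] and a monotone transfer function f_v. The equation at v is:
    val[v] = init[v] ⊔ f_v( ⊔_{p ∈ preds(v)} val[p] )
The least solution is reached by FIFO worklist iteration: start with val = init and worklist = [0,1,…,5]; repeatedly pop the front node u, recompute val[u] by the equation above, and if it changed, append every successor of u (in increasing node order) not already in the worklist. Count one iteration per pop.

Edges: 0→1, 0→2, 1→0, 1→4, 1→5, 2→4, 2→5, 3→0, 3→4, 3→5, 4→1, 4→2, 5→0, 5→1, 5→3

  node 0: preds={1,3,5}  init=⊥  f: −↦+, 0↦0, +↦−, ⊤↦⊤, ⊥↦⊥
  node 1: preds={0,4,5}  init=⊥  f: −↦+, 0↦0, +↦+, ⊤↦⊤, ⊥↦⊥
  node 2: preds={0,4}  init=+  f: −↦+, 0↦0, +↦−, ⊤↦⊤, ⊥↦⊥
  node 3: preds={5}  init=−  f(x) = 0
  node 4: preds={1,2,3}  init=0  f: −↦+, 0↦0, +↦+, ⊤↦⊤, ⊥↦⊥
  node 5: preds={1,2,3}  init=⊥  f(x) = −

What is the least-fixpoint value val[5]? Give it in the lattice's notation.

Trace (10 dequeues):
  [1] u=0 | in − | out + | prev ⊥ | push {}
  [2] u=1 | in ⊤ | out ⊤ | prev ⊥ | push {0}
  [3] u=2 | in ⊤ | out ⊤ | prev + | push {}
  [4] u=3 | in ⊥ | out ⊤ | prev − | push {}
  [5] u=4 | in ⊤ | out ⊤ | prev 0 | push {1,2}
  [6] u=5 | in ⊤ | out − | prev ⊥ | push {3}
  [7] u=0 | in ⊤ | out ⊤ | prev + | push {}
  [8] u=1 | in ⊤ | out ⊤ | ==
  [9] u=2 | in ⊤ | out ⊤ | ==
  [10] u=3 | in − | out ⊤ | ==

Converged values:
  [0] ⊤
  [1] ⊤
  [2] ⊤
  [3] ⊤
  [4] ⊤
  [5] −

−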